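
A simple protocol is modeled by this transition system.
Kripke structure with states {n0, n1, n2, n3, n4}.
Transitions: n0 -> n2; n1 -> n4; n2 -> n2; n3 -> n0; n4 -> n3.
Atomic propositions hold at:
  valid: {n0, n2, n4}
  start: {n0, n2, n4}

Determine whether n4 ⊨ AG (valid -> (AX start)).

Sat(AX start) = {s : every successor in {n0, n2, n4}} = {n0, n1, n2, n3}
Sat(valid -> (AX start)) = {n0, n1, n2, n3}
AG (valid -> (AX start)): greatest fixpoint, start Z0 = {n0, n1, n2, n3}, keep only states in Sat with every successor in Z. Z1 = {n0, n2, n3}; fixed.
Sat(AG (valid -> (AX start))) = {n0, n2, n3}
n4 ∉ Sat(AG (valid -> (AX start))) = {n0, n2, n3}, so the formula does not hold at n4.

No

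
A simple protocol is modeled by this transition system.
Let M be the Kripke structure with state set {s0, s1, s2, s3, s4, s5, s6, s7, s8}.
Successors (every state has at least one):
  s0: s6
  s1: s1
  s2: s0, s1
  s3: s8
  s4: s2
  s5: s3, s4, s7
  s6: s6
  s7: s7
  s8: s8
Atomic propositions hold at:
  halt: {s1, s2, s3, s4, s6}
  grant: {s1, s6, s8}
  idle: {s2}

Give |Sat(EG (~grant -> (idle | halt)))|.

Sat(~grant) = {s0, s2, s3, s4, s5, s7}
Sat(idle | halt) = {s1, s2, s3, s4, s6}
Sat(~grant -> (idle | halt)) = {s1, s2, s3, s4, s6, s8}
EG (~grant -> (idle | halt)): greatest fixpoint, start Z0 = {s1, s2, s3, s4, s6, s8}, keep only states in Sat with some successor in Z. Already a fixed point.
Sat(EG (~grant -> (idle | halt))) = {s1, s2, s3, s4, s6, s8}
|Sat(EG (~grant -> (idle | halt)))| = |{s1, s2, s3, s4, s6, s8}| = 6.

6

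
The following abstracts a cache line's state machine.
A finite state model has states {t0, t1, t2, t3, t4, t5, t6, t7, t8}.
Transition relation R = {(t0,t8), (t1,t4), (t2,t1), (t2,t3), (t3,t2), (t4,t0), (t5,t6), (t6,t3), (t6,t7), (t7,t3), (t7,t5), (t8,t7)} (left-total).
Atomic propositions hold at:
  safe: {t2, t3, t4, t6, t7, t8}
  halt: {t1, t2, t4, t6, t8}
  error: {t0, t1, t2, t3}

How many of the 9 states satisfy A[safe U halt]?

A[safe U halt]: least fixpoint, start Z0 = Sat(halt) = {t1, t2, t4, t6, t8}, add states in Sat(safe) with every successor in Z. Z1 = {t1, t2, t3, t4, t6, t8}; fixed.
Sat(A[safe U halt]) = {t1, t2, t3, t4, t6, t8}
|Sat(A[safe U halt])| = |{t1, t2, t3, t4, t6, t8}| = 6.

6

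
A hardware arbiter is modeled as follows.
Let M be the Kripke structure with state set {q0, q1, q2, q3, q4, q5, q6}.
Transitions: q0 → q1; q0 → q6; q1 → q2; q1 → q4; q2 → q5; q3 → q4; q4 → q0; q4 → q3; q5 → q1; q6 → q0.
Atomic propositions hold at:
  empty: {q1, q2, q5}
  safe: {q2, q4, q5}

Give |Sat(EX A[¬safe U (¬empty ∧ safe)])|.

Sat(¬safe) = {q0, q1, q3, q6}
Sat(¬empty) = {q0, q3, q4, q6}
Sat(¬empty ∧ safe) = {q4}
A[¬safe U (¬empty ∧ safe)]: least fixpoint, start Z0 = Sat((¬empty ∧ safe)) = {q4}, add states in Sat(¬safe) with every successor in Z. Z1 = {q3, q4}; fixed.
Sat(A[¬safe U (¬empty ∧ safe)]) = {q3, q4}
Sat(EX A[¬safe U (¬empty ∧ safe)]) = {s : some successor in {q3, q4}} = {q1, q3, q4}
|Sat(EX A[¬safe U (¬empty ∧ safe)])| = |{q1, q3, q4}| = 3.

3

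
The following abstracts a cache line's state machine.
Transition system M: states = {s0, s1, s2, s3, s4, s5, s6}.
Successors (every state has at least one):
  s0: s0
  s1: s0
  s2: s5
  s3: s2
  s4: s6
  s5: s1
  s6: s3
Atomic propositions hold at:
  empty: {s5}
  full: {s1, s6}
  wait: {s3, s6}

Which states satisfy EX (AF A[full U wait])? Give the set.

A[full U wait]: least fixpoint, start Z0 = Sat(wait) = {s3, s6}, add states in Sat(full) with every successor in Z. Already a fixed point.
Sat(A[full U wait]) = {s3, s6}
AF A[full U wait]: least fixpoint, start Z0 = {s3, s6}, add states with every successor in Z. Z1 = {s3, s4, s6}; fixed.
Sat(AF A[full U wait]) = {s3, s4, s6}
Sat(EX (AF A[full U wait])) = {s : some successor in {s3, s4, s6}} = {s4, s6}

{s4, s6}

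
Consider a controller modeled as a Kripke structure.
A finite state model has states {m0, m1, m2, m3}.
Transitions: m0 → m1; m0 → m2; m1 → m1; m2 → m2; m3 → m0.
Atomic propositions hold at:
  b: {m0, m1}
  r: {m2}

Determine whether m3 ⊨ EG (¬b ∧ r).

No

Sat(¬b) = {m2, m3}
Sat(¬b ∧ r) = {m2}
EG (¬b ∧ r): greatest fixpoint, start Z0 = {m2}, keep only states in Sat with some successor in Z. Already a fixed point.
Sat(EG (¬b ∧ r)) = {m2}
m3 ∉ Sat(EG (¬b ∧ r)) = {m2}, so the formula does not hold at m3.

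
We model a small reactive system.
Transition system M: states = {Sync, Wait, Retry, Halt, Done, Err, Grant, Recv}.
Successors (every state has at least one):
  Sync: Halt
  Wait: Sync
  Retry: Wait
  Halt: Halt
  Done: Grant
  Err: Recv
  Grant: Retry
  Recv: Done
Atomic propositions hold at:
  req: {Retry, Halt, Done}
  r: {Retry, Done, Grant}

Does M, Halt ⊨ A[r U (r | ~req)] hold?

Sat(~req) = {Sync, Wait, Err, Grant, Recv}
Sat(r | ~req) = {Sync, Wait, Retry, Done, Err, Grant, Recv}
A[r U (r | ~req)]: least fixpoint, start Z0 = Sat((r | ~req)) = {Sync, Wait, Retry, Done, Err, Grant, Recv}, add states in Sat(r) with every successor in Z. Already a fixed point.
Sat(A[r U (r | ~req)]) = {Sync, Wait, Retry, Done, Err, Grant, Recv}
Halt ∉ Sat(A[r U (r | ~req)]) = {Sync, Wait, Retry, Done, Err, Grant, Recv}, so the formula does not hold at Halt.

No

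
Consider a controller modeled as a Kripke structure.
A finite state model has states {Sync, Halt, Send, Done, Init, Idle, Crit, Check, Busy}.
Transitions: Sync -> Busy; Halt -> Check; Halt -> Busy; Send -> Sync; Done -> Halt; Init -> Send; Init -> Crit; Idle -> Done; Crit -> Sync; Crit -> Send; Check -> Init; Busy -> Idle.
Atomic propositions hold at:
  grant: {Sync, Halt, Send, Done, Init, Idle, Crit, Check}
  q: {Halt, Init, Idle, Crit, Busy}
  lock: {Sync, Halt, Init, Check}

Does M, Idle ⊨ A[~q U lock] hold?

No

Sat(~q) = {Sync, Send, Done, Check}
A[~q U lock]: least fixpoint, start Z0 = Sat(lock) = {Sync, Halt, Init, Check}, add states in Sat(~q) with every successor in Z. Z1 = {Sync, Halt, Send, Done, Init, Check}; fixed.
Sat(A[~q U lock]) = {Sync, Halt, Send, Done, Init, Check}
Idle ∉ Sat(A[~q U lock]) = {Sync, Halt, Send, Done, Init, Check}, so the formula does not hold at Idle.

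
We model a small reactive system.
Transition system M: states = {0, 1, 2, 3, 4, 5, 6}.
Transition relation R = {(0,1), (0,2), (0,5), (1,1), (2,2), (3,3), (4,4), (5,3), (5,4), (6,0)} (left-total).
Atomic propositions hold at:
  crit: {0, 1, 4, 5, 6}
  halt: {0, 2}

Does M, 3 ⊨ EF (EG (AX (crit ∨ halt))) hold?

No

Sat(crit ∨ halt) = {0, 1, 2, 4, 5, 6}
Sat(AX (crit ∨ halt)) = {s : every successor in {0, 1, 2, 4, 5, 6}} = {0, 1, 2, 4, 6}
EG (AX (crit ∨ halt)): greatest fixpoint, start Z0 = {0, 1, 2, 4, 6}, keep only states in Sat with some successor in Z. Already a fixed point.
Sat(EG (AX (crit ∨ halt))) = {0, 1, 2, 4, 6}
EF (EG (AX (crit ∨ halt))): least fixpoint, start Z0 = {0, 1, 2, 4, 6}, add states with some successor in Z. Z1 = {0, 1, 2, 4, 5, 6}; fixed.
Sat(EF (EG (AX (crit ∨ halt)))) = {0, 1, 2, 4, 5, 6}
3 ∉ Sat(EF (EG (AX (crit ∨ halt)))) = {0, 1, 2, 4, 5, 6}, so the formula does not hold at 3.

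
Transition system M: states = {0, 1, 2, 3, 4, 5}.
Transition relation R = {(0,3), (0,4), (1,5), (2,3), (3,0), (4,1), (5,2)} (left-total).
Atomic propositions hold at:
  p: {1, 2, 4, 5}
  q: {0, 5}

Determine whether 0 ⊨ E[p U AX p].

No

Sat(AX p) = {s : every successor in {1, 2, 4, 5}} = {1, 4, 5}
E[p U AX p]: least fixpoint, start Z0 = Sat(AX p) = {1, 4, 5}, add states in Sat(p) with some successor in Z. Already a fixed point.
Sat(E[p U AX p]) = {1, 4, 5}
0 ∉ Sat(E[p U AX p]) = {1, 4, 5}, so the formula does not hold at 0.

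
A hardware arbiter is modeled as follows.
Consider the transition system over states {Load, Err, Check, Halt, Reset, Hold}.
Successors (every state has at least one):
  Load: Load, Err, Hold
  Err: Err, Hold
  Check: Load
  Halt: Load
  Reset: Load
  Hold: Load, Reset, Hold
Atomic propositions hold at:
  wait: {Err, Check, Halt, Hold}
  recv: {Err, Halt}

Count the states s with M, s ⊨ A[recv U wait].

A[recv U wait]: least fixpoint, start Z0 = Sat(wait) = {Err, Check, Halt, Hold}, add states in Sat(recv) with every successor in Z. Already a fixed point.
Sat(A[recv U wait]) = {Err, Check, Halt, Hold}
|Sat(A[recv U wait])| = |{Err, Check, Halt, Hold}| = 4.

4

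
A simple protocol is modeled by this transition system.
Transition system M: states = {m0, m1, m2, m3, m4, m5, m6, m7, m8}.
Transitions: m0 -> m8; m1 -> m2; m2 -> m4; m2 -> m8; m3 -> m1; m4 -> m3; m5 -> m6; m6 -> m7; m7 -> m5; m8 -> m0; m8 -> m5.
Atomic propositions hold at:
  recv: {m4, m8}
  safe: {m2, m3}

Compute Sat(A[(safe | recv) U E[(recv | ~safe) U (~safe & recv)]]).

{m0, m2, m4, m8}

Sat(safe | recv) = {m2, m3, m4, m8}
Sat(~safe) = {m0, m1, m4, m5, m6, m7, m8}
Sat(recv | ~safe) = {m0, m1, m4, m5, m6, m7, m8}
Sat(~safe & recv) = {m4, m8}
E[(recv | ~safe) U (~safe & recv)]: least fixpoint, start Z0 = Sat((~safe & recv)) = {m4, m8}, add states in Sat(recv | ~safe) with some successor in Z. Z1 = {m0, m4, m8}; fixed.
Sat(E[(recv | ~safe) U (~safe & recv)]) = {m0, m4, m8}
A[(safe | recv) U E[(recv | ~safe) U (~safe & recv)]]: least fixpoint, start Z0 = Sat(E[(recv | ~safe) U (~safe & recv)]) = {m0, m4, m8}, add states in Sat(safe | recv) with every successor in Z. Z1 = {m0, m2, m4, m8}; fixed.
Sat(A[(safe | recv) U E[(recv | ~safe) U (~safe & recv)]]) = {m0, m2, m4, m8}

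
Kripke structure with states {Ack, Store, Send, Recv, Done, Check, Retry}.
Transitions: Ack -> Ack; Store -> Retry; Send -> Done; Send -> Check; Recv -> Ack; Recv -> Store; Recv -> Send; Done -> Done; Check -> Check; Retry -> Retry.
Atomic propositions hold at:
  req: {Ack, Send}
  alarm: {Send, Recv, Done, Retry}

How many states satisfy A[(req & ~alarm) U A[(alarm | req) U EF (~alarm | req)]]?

5

Sat(~alarm) = {Ack, Store, Check}
Sat(req & ~alarm) = {Ack}
Sat(alarm | req) = {Ack, Send, Recv, Done, Retry}
Sat(~alarm | req) = {Ack, Store, Send, Check}
EF (~alarm | req): least fixpoint, start Z0 = {Ack, Store, Send, Check}, add states with some successor in Z. Z1 = {Ack, Store, Send, Recv, Check}; fixed.
Sat(EF (~alarm | req)) = {Ack, Store, Send, Recv, Check}
A[(alarm | req) U EF (~alarm | req)]: least fixpoint, start Z0 = Sat(EF (~alarm | req)) = {Ack, Store, Send, Recv, Check}, add states in Sat(alarm | req) with every successor in Z. Already a fixed point.
Sat(A[(alarm | req) U EF (~alarm | req)]) = {Ack, Store, Send, Recv, Check}
A[(req & ~alarm) U A[(alarm | req) U EF (~alarm | req)]]: least fixpoint, start Z0 = Sat(A[(alarm | req) U EF (~alarm | req)]) = {Ack, Store, Send, Recv, Check}, add states in Sat(req & ~alarm) with every successor in Z. Already a fixed point.
Sat(A[(req & ~alarm) U A[(alarm | req) U EF (~alarm | req)]]) = {Ack, Store, Send, Recv, Check}
|Sat(A[(req & ~alarm) U A[(alarm | req) U EF (~alarm | req)]])| = |{Ack, Store, Send, Recv, Check}| = 5.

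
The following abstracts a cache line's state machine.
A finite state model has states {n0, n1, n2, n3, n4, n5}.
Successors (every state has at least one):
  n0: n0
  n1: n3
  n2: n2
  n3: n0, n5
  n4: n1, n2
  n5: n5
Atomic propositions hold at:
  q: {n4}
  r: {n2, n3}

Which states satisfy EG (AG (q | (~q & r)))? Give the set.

Sat(~q) = {n0, n1, n2, n3, n5}
Sat(~q & r) = {n2, n3}
Sat(q | (~q & r)) = {n2, n3, n4}
AG (q | (~q & r)): greatest fixpoint, start Z0 = {n2, n3, n4}, keep only states in Sat with every successor in Z. Z1 = {n2}; fixed.
Sat(AG (q | (~q & r))) = {n2}
EG (AG (q | (~q & r))): greatest fixpoint, start Z0 = {n2}, keep only states in Sat with some successor in Z. Already a fixed point.
Sat(EG (AG (q | (~q & r)))) = {n2}

{n2}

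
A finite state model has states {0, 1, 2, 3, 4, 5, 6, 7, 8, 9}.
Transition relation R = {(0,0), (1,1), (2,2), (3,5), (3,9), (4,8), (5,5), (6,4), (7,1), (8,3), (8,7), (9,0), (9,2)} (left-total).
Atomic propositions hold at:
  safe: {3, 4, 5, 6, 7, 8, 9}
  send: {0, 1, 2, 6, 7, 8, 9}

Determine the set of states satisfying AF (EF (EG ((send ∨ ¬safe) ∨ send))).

{0, 1, 2, 3, 4, 6, 7, 8, 9}

Sat(¬safe) = {0, 1, 2}
Sat(send ∨ ¬safe) = {0, 1, 2, 6, 7, 8, 9}
Sat((send ∨ ¬safe) ∨ send) = {0, 1, 2, 6, 7, 8, 9}
EG ((send ∨ ¬safe) ∨ send): greatest fixpoint, start Z0 = {0, 1, 2, 6, 7, 8, 9}, keep only states in Sat with some successor in Z. Z1 = {0, 1, 2, 7, 8, 9}; fixed.
Sat(EG ((send ∨ ¬safe) ∨ send)) = {0, 1, 2, 7, 8, 9}
EF (EG ((send ∨ ¬safe) ∨ send)): least fixpoint, start Z0 = {0, 1, 2, 7, 8, 9}, add states with some successor in Z. Z1 = {0, 1, 2, 3, 4, 7, 8, 9}; Z2 = {0, 1, 2, 3, 4, 6, 7, 8, 9}; fixed.
Sat(EF (EG ((send ∨ ¬safe) ∨ send))) = {0, 1, 2, 3, 4, 6, 7, 8, 9}
AF (EF (EG ((send ∨ ¬safe) ∨ send))): least fixpoint, start Z0 = {0, 1, 2, 3, 4, 6, 7, 8, 9}, add states with every successor in Z. Already a fixed point.
Sat(AF (EF (EG ((send ∨ ¬safe) ∨ send)))) = {0, 1, 2, 3, 4, 6, 7, 8, 9}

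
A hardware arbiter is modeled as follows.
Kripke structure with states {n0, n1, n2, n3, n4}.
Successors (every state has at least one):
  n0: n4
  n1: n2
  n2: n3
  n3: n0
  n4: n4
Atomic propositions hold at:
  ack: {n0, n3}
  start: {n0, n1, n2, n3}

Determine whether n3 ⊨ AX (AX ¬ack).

Yes

Sat(¬ack) = {n1, n2, n4}
Sat(AX ¬ack) = {s : every successor in {n1, n2, n4}} = {n0, n1, n4}
Sat(AX (AX ¬ack)) = {s : every successor in {n0, n1, n4}} = {n0, n3, n4}
n3 ∈ Sat(AX (AX ¬ack)) = {n0, n3, n4}, so the formula holds at n3.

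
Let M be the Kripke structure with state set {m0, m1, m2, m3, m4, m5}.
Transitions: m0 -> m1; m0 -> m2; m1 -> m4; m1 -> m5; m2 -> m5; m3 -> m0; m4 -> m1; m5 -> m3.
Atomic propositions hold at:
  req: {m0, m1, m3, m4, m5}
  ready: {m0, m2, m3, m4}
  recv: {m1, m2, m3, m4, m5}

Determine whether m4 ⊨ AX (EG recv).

EG recv: greatest fixpoint, start Z0 = {m1, m2, m3, m4, m5}, keep only states in Sat with some successor in Z. Z1 = {m1, m2, m4, m5}; Z2 = {m1, m2, m4}; Z3 = {m1, m4}; fixed.
Sat(EG recv) = {m1, m4}
Sat(AX (EG recv)) = {s : every successor in {m1, m4}} = {m4}
m4 ∈ Sat(AX (EG recv)) = {m4}, so the formula holds at m4.

Yes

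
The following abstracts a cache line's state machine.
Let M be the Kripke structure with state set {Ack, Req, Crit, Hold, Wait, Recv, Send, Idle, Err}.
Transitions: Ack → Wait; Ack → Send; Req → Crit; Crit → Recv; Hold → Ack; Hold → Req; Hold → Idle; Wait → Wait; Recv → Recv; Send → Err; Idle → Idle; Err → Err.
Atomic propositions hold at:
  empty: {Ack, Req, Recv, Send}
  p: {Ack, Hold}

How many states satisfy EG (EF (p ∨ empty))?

4

Sat(p ∨ empty) = {Ack, Req, Hold, Recv, Send}
EF (p ∨ empty): least fixpoint, start Z0 = {Ack, Req, Hold, Recv, Send}, add states with some successor in Z. Z1 = {Ack, Req, Crit, Hold, Recv, Send}; fixed.
Sat(EF (p ∨ empty)) = {Ack, Req, Crit, Hold, Recv, Send}
EG (EF (p ∨ empty)): greatest fixpoint, start Z0 = {Ack, Req, Crit, Hold, Recv, Send}, keep only states in Sat with some successor in Z. Z1 = {Ack, Req, Crit, Hold, Recv}; Z2 = {Req, Crit, Hold, Recv}; fixed.
Sat(EG (EF (p ∨ empty))) = {Req, Crit, Hold, Recv}
|Sat(EG (EF (p ∨ empty)))| = |{Req, Crit, Hold, Recv}| = 4.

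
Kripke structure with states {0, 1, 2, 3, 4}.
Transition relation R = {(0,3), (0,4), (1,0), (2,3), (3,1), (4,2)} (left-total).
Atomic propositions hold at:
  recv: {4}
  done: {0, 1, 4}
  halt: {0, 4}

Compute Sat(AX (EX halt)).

Sat(EX halt) = {s : some successor in {0, 4}} = {0, 1}
Sat(AX (EX halt)) = {s : every successor in {0, 1}} = {1, 3}

{1, 3}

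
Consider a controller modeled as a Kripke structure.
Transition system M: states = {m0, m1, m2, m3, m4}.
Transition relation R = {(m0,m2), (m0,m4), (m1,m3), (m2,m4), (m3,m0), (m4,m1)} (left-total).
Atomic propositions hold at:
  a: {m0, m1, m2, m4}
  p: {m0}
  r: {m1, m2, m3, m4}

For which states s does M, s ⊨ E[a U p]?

E[a U p]: least fixpoint, start Z0 = Sat(p) = {m0}, add states in Sat(a) with some successor in Z. Already a fixed point.
Sat(E[a U p]) = {m0}

{m0}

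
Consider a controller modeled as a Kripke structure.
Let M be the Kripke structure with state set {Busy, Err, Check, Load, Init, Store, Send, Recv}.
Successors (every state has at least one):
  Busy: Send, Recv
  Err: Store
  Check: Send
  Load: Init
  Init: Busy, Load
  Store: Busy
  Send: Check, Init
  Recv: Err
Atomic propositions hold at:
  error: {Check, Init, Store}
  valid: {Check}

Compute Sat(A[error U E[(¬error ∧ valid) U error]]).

Sat(¬error) = {Busy, Err, Load, Send, Recv}
Sat(¬error ∧ valid) = ∅
E[(¬error ∧ valid) U error]: least fixpoint, start Z0 = Sat(error) = {Check, Init, Store}, add states in Sat(¬error ∧ valid) with some successor in Z. Already a fixed point.
Sat(E[(¬error ∧ valid) U error]) = {Check, Init, Store}
A[error U E[(¬error ∧ valid) U error]]: least fixpoint, start Z0 = Sat(E[(¬error ∧ valid) U error]) = {Check, Init, Store}, add states in Sat(error) with every successor in Z. Already a fixed point.
Sat(A[error U E[(¬error ∧ valid) U error]]) = {Check, Init, Store}

{Check, Init, Store}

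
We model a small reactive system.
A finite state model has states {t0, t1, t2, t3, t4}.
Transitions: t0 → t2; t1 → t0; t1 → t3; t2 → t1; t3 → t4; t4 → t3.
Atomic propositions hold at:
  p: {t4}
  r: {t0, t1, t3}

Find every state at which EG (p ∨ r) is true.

Sat(p ∨ r) = {t0, t1, t3, t4}
EG (p ∨ r): greatest fixpoint, start Z0 = {t0, t1, t3, t4}, keep only states in Sat with some successor in Z. Z1 = {t1, t3, t4}; fixed.
Sat(EG (p ∨ r)) = {t1, t3, t4}

{t1, t3, t4}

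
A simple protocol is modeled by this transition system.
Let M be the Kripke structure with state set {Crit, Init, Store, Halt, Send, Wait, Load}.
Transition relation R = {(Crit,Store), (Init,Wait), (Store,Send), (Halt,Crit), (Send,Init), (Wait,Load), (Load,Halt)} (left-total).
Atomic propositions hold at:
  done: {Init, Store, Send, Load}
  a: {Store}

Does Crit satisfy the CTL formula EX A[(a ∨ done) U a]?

Sat(a ∨ done) = {Init, Store, Send, Load}
A[(a ∨ done) U a]: least fixpoint, start Z0 = Sat(a) = {Store}, add states in Sat(a ∨ done) with every successor in Z. Already a fixed point.
Sat(A[(a ∨ done) U a]) = {Store}
Sat(EX A[(a ∨ done) U a]) = {s : some successor in {Store}} = {Crit}
Crit ∈ Sat(EX A[(a ∨ done) U a]) = {Crit}, so the formula holds at Crit.

Yes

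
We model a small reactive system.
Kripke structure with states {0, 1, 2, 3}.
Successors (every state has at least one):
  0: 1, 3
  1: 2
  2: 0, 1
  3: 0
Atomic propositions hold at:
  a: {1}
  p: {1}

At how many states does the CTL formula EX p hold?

2

Sat(EX p) = {s : some successor in {1}} = {0, 2}
|Sat(EX p)| = |{0, 2}| = 2.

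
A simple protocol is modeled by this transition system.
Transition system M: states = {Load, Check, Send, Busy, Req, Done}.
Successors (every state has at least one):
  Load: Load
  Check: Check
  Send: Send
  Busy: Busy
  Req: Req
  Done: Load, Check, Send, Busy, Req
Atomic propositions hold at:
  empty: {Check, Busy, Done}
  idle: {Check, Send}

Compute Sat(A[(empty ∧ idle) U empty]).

{Check, Busy, Done}

Sat(empty ∧ idle) = {Check}
A[(empty ∧ idle) U empty]: least fixpoint, start Z0 = Sat(empty) = {Check, Busy, Done}, add states in Sat(empty ∧ idle) with every successor in Z. Already a fixed point.
Sat(A[(empty ∧ idle) U empty]) = {Check, Busy, Done}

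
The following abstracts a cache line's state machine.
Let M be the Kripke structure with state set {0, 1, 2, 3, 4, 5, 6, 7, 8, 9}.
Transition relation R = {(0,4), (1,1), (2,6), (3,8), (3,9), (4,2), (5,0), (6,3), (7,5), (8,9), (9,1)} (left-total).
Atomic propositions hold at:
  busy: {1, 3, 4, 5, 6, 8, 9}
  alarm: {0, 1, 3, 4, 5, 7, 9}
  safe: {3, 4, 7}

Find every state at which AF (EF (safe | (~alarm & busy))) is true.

Sat(~alarm) = {2, 6, 8}
Sat(~alarm & busy) = {6, 8}
Sat(safe | (~alarm & busy)) = {3, 4, 6, 7, 8}
EF (safe | (~alarm & busy)): least fixpoint, start Z0 = {3, 4, 6, 7, 8}, add states with some successor in Z. Z1 = {0, 2, 3, 4, 6, 7, 8}; Z2 = {0, 2, 3, 4, 5, 6, 7, 8}; fixed.
Sat(EF (safe | (~alarm & busy))) = {0, 2, 3, 4, 5, 6, 7, 8}
AF (EF (safe | (~alarm & busy))): least fixpoint, start Z0 = {0, 2, 3, 4, 5, 6, 7, 8}, add states with every successor in Z. Already a fixed point.
Sat(AF (EF (safe | (~alarm & busy)))) = {0, 2, 3, 4, 5, 6, 7, 8}

{0, 2, 3, 4, 5, 6, 7, 8}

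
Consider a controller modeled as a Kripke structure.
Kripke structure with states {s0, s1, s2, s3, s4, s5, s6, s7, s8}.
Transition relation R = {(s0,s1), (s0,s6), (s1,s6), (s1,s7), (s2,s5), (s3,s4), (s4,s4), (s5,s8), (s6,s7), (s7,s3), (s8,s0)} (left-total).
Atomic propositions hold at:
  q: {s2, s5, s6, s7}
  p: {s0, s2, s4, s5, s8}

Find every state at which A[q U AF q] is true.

AF q: least fixpoint, start Z0 = {s2, s5, s6, s7}, add states with every successor in Z. Z1 = {s1, s2, s5, s6, s7}; Z2 = {s0, s1, s2, s5, s6, s7}; Z3 = {s0, s1, s2, s5, s6, s7, s8}; fixed.
Sat(AF q) = {s0, s1, s2, s5, s6, s7, s8}
A[q U AF q]: least fixpoint, start Z0 = Sat(AF q) = {s0, s1, s2, s5, s6, s7, s8}, add states in Sat(q) with every successor in Z. Already a fixed point.
Sat(A[q U AF q]) = {s0, s1, s2, s5, s6, s7, s8}

{s0, s1, s2, s5, s6, s7, s8}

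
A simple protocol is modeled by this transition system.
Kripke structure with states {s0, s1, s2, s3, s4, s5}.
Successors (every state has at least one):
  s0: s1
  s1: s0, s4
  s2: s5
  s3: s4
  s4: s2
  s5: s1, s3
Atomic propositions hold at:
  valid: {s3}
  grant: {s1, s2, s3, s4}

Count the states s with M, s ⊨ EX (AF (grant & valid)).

Sat(grant & valid) = {s3}
AF (grant & valid): least fixpoint, start Z0 = {s3}, add states with every successor in Z. Already a fixed point.
Sat(AF (grant & valid)) = {s3}
Sat(EX (AF (grant & valid))) = {s : some successor in {s3}} = {s5}
|Sat(EX (AF (grant & valid)))| = |{s5}| = 1.

1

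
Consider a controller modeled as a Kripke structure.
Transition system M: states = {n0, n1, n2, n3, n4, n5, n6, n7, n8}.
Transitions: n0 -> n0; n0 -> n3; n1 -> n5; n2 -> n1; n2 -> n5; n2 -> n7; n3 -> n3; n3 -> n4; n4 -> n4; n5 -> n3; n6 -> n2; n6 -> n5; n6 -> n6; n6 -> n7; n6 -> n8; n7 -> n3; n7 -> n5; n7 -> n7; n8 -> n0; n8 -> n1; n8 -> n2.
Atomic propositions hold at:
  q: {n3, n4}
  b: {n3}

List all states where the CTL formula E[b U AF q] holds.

AF q: least fixpoint, start Z0 = {n3, n4}, add states with every successor in Z. Z1 = {n3, n4, n5}; Z2 = {n1, n3, n4, n5}; fixed.
Sat(AF q) = {n1, n3, n4, n5}
E[b U AF q]: least fixpoint, start Z0 = Sat(AF q) = {n1, n3, n4, n5}, add states in Sat(b) with some successor in Z. Already a fixed point.
Sat(E[b U AF q]) = {n1, n3, n4, n5}

{n1, n3, n4, n5}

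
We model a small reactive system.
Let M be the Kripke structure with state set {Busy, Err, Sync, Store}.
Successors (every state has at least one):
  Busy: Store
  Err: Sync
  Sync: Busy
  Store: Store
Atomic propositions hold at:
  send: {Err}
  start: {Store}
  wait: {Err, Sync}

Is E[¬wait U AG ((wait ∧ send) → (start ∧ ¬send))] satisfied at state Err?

Sat(¬wait) = {Busy, Store}
Sat(wait ∧ send) = {Err}
Sat(¬send) = {Busy, Sync, Store}
Sat(start ∧ ¬send) = {Store}
Sat((wait ∧ send) → (start ∧ ¬send)) = {Busy, Sync, Store}
AG ((wait ∧ send) → (start ∧ ¬send)): greatest fixpoint, start Z0 = {Busy, Sync, Store}, keep only states in Sat with every successor in Z. Already a fixed point.
Sat(AG ((wait ∧ send) → (start ∧ ¬send))) = {Busy, Sync, Store}
E[¬wait U AG ((wait ∧ send) → (start ∧ ¬send))]: least fixpoint, start Z0 = Sat(AG ((wait ∧ send) → (start ∧ ¬send))) = {Busy, Sync, Store}, add states in Sat(¬wait) with some successor in Z. Already a fixed point.
Sat(E[¬wait U AG ((wait ∧ send) → (start ∧ ¬send))]) = {Busy, Sync, Store}
Err ∉ Sat(E[¬wait U AG ((wait ∧ send) → (start ∧ ¬send))]) = {Busy, Sync, Store}, so the formula does not hold at Err.

No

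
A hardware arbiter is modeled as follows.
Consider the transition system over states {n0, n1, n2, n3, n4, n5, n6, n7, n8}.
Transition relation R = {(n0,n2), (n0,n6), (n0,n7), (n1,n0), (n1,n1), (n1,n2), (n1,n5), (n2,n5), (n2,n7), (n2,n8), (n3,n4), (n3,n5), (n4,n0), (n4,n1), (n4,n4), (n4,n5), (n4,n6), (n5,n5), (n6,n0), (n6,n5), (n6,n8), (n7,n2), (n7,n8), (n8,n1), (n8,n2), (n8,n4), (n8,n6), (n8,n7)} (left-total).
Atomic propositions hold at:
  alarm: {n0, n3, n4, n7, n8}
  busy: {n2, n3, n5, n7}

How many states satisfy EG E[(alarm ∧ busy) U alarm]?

Sat(alarm ∧ busy) = {n3, n7}
E[(alarm ∧ busy) U alarm]: least fixpoint, start Z0 = Sat(alarm) = {n0, n3, n4, n7, n8}, add states in Sat(alarm ∧ busy) with some successor in Z. Already a fixed point.
Sat(E[(alarm ∧ busy) U alarm]) = {n0, n3, n4, n7, n8}
EG E[(alarm ∧ busy) U alarm]: greatest fixpoint, start Z0 = {n0, n3, n4, n7, n8}, keep only states in Sat with some successor in Z. Already a fixed point.
Sat(EG E[(alarm ∧ busy) U alarm]) = {n0, n3, n4, n7, n8}
|Sat(EG E[(alarm ∧ busy) U alarm])| = |{n0, n3, n4, n7, n8}| = 5.

5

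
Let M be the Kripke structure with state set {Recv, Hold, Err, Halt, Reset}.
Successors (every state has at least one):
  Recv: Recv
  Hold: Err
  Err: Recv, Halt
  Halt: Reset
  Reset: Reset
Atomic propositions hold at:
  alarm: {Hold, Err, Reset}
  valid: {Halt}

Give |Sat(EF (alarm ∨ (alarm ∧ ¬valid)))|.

4

Sat(¬valid) = {Recv, Hold, Err, Reset}
Sat(alarm ∧ ¬valid) = {Hold, Err, Reset}
Sat(alarm ∨ (alarm ∧ ¬valid)) = {Hold, Err, Reset}
EF (alarm ∨ (alarm ∧ ¬valid)): least fixpoint, start Z0 = {Hold, Err, Reset}, add states with some successor in Z. Z1 = {Hold, Err, Halt, Reset}; fixed.
Sat(EF (alarm ∨ (alarm ∧ ¬valid))) = {Hold, Err, Halt, Reset}
|Sat(EF (alarm ∨ (alarm ∧ ¬valid)))| = |{Hold, Err, Halt, Reset}| = 4.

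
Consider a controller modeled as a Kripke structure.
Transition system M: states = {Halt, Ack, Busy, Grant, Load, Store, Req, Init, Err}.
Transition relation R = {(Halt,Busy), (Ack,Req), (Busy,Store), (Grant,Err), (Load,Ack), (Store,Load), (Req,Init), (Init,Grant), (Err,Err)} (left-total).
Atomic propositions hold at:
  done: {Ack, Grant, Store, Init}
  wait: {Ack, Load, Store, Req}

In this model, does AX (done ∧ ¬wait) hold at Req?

Yes

Sat(¬wait) = {Halt, Busy, Grant, Init, Err}
Sat(done ∧ ¬wait) = {Grant, Init}
Sat(AX (done ∧ ¬wait)) = {s : every successor in {Grant, Init}} = {Req, Init}
Req ∈ Sat(AX (done ∧ ¬wait)) = {Req, Init}, so the formula holds at Req.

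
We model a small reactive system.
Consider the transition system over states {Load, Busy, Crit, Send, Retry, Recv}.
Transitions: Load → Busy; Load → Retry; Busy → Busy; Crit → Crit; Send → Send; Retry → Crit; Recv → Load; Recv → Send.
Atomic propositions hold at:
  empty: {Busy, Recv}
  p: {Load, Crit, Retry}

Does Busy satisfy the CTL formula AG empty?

AG empty: greatest fixpoint, start Z0 = {Busy, Recv}, keep only states in Sat with every successor in Z. Z1 = {Busy}; fixed.
Sat(AG empty) = {Busy}
Busy ∈ Sat(AG empty) = {Busy}, so the formula holds at Busy.

Yes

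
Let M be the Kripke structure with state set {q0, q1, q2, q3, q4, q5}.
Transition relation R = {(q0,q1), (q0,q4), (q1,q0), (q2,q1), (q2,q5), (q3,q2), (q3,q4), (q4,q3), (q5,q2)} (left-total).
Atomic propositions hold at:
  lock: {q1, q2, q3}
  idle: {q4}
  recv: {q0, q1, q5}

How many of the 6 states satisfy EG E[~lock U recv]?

2

Sat(~lock) = {q0, q4, q5}
E[~lock U recv]: least fixpoint, start Z0 = Sat(recv) = {q0, q1, q5}, add states in Sat(~lock) with some successor in Z. Already a fixed point.
Sat(E[~lock U recv]) = {q0, q1, q5}
EG E[~lock U recv]: greatest fixpoint, start Z0 = {q0, q1, q5}, keep only states in Sat with some successor in Z. Z1 = {q0, q1}; fixed.
Sat(EG E[~lock U recv]) = {q0, q1}
|Sat(EG E[~lock U recv])| = |{q0, q1}| = 2.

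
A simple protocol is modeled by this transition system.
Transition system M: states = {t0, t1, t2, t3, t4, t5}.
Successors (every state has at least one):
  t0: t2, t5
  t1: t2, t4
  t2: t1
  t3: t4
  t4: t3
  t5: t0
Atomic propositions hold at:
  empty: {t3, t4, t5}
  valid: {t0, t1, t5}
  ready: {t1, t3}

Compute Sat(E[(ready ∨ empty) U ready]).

{t1, t3, t4}

Sat(ready ∨ empty) = {t1, t3, t4, t5}
E[(ready ∨ empty) U ready]: least fixpoint, start Z0 = Sat(ready) = {t1, t3}, add states in Sat(ready ∨ empty) with some successor in Z. Z1 = {t1, t3, t4}; fixed.
Sat(E[(ready ∨ empty) U ready]) = {t1, t3, t4}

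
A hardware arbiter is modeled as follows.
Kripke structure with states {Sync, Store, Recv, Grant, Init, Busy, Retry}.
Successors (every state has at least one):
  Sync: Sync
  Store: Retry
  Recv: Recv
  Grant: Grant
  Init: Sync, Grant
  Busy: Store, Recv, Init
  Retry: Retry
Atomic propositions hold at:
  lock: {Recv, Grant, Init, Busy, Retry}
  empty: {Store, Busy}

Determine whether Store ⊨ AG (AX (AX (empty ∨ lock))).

Sat(empty ∨ lock) = {Store, Recv, Grant, Init, Busy, Retry}
Sat(AX (empty ∨ lock)) = {s : every successor in {Store, Recv, Grant, Init, Busy, Retry}} = {Store, Recv, Grant, Busy, Retry}
Sat(AX (AX (empty ∨ lock))) = {s : every successor in {Store, Recv, Grant, Busy, Retry}} = {Store, Recv, Grant, Retry}
AG (AX (AX (empty ∨ lock))): greatest fixpoint, start Z0 = {Store, Recv, Grant, Retry}, keep only states in Sat with every successor in Z. Already a fixed point.
Sat(AG (AX (AX (empty ∨ lock)))) = {Store, Recv, Grant, Retry}
Store ∈ Sat(AG (AX (AX (empty ∨ lock)))) = {Store, Recv, Grant, Retry}, so the formula holds at Store.

Yes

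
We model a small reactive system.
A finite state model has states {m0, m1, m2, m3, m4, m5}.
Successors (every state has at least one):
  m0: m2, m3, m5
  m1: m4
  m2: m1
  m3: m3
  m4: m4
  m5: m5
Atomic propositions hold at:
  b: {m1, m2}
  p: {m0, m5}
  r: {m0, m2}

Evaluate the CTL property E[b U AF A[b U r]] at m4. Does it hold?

A[b U r]: least fixpoint, start Z0 = Sat(r) = {m0, m2}, add states in Sat(b) with every successor in Z. Already a fixed point.
Sat(A[b U r]) = {m0, m2}
AF A[b U r]: least fixpoint, start Z0 = {m0, m2}, add states with every successor in Z. Already a fixed point.
Sat(AF A[b U r]) = {m0, m2}
E[b U AF A[b U r]]: least fixpoint, start Z0 = Sat(AF A[b U r]) = {m0, m2}, add states in Sat(b) with some successor in Z. Already a fixed point.
Sat(E[b U AF A[b U r]]) = {m0, m2}
m4 ∉ Sat(E[b U AF A[b U r]]) = {m0, m2}, so the formula does not hold at m4.

No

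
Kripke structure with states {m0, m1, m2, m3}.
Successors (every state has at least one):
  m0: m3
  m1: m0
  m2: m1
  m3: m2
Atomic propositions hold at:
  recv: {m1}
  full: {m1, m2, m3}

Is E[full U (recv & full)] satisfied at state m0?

Sat(recv & full) = {m1}
E[full U (recv & full)]: least fixpoint, start Z0 = Sat((recv & full)) = {m1}, add states in Sat(full) with some successor in Z. Z1 = {m1, m2}; Z2 = {m1, m2, m3}; fixed.
Sat(E[full U (recv & full)]) = {m1, m2, m3}
m0 ∉ Sat(E[full U (recv & full)]) = {m1, m2, m3}, so the formula does not hold at m0.

No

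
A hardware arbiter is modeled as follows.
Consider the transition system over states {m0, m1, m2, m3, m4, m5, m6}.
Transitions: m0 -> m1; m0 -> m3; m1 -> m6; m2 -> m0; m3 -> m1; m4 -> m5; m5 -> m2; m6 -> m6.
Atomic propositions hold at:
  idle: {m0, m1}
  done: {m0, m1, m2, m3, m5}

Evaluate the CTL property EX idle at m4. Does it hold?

Sat(EX idle) = {s : some successor in {m0, m1}} = {m0, m2, m3}
m4 ∉ Sat(EX idle) = {m0, m2, m3}, so the formula does not hold at m4.

No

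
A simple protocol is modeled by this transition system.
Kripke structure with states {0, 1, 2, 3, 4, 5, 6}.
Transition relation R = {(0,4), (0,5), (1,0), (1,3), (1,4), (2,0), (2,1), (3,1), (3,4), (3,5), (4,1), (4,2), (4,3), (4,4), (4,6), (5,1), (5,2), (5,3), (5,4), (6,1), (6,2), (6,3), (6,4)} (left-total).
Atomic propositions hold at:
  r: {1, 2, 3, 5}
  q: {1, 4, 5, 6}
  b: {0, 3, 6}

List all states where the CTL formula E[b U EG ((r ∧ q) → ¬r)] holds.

{0, 2, 3, 4, 6}

Sat(r ∧ q) = {1, 5}
Sat(¬r) = {0, 4, 6}
Sat((r ∧ q) → ¬r) = {0, 2, 3, 4, 6}
EG ((r ∧ q) → ¬r): greatest fixpoint, start Z0 = {0, 2, 3, 4, 6}, keep only states in Sat with some successor in Z. Already a fixed point.
Sat(EG ((r ∧ q) → ¬r)) = {0, 2, 3, 4, 6}
E[b U EG ((r ∧ q) → ¬r)]: least fixpoint, start Z0 = Sat(EG ((r ∧ q) → ¬r)) = {0, 2, 3, 4, 6}, add states in Sat(b) with some successor in Z. Already a fixed point.
Sat(E[b U EG ((r ∧ q) → ¬r)]) = {0, 2, 3, 4, 6}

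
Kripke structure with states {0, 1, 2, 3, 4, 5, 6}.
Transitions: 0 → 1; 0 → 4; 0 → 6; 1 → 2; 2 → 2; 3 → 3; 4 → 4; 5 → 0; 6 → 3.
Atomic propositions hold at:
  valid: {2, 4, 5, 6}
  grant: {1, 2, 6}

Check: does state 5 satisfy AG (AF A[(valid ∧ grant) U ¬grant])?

Sat(valid ∧ grant) = {2, 6}
Sat(¬grant) = {0, 3, 4, 5}
A[(valid ∧ grant) U ¬grant]: least fixpoint, start Z0 = Sat(¬grant) = {0, 3, 4, 5}, add states in Sat(valid ∧ grant) with every successor in Z. Z1 = {0, 3, 4, 5, 6}; fixed.
Sat(A[(valid ∧ grant) U ¬grant]) = {0, 3, 4, 5, 6}
AF A[(valid ∧ grant) U ¬grant]: least fixpoint, start Z0 = {0, 3, 4, 5, 6}, add states with every successor in Z. Already a fixed point.
Sat(AF A[(valid ∧ grant) U ¬grant]) = {0, 3, 4, 5, 6}
AG (AF A[(valid ∧ grant) U ¬grant]): greatest fixpoint, start Z0 = {0, 3, 4, 5, 6}, keep only states in Sat with every successor in Z. Z1 = {3, 4, 5, 6}; Z2 = {3, 4, 6}; fixed.
Sat(AG (AF A[(valid ∧ grant) U ¬grant])) = {3, 4, 6}
5 ∉ Sat(AG (AF A[(valid ∧ grant) U ¬grant])) = {3, 4, 6}, so the formula does not hold at 5.

No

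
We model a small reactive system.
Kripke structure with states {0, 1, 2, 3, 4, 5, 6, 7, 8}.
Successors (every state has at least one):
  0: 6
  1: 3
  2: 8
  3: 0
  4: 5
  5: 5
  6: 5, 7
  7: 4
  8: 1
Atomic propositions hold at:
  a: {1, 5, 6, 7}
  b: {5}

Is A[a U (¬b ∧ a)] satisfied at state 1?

Sat(¬b) = {0, 1, 2, 3, 4, 6, 7, 8}
Sat(¬b ∧ a) = {1, 6, 7}
A[a U (¬b ∧ a)]: least fixpoint, start Z0 = Sat((¬b ∧ a)) = {1, 6, 7}, add states in Sat(a) with every successor in Z. Already a fixed point.
Sat(A[a U (¬b ∧ a)]) = {1, 6, 7}
1 ∈ Sat(A[a U (¬b ∧ a)]) = {1, 6, 7}, so the formula holds at 1.

Yes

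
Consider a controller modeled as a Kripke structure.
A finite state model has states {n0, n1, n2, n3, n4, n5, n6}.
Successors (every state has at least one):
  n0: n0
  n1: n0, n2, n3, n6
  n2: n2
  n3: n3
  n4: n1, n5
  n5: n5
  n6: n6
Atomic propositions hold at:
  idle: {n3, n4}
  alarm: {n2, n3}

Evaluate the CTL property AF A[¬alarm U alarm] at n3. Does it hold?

Sat(¬alarm) = {n0, n1, n4, n5, n6}
A[¬alarm U alarm]: least fixpoint, start Z0 = Sat(alarm) = {n2, n3}, add states in Sat(¬alarm) with every successor in Z. Already a fixed point.
Sat(A[¬alarm U alarm]) = {n2, n3}
AF A[¬alarm U alarm]: least fixpoint, start Z0 = {n2, n3}, add states with every successor in Z. Already a fixed point.
Sat(AF A[¬alarm U alarm]) = {n2, n3}
n3 ∈ Sat(AF A[¬alarm U alarm]) = {n2, n3}, so the formula holds at n3.

Yes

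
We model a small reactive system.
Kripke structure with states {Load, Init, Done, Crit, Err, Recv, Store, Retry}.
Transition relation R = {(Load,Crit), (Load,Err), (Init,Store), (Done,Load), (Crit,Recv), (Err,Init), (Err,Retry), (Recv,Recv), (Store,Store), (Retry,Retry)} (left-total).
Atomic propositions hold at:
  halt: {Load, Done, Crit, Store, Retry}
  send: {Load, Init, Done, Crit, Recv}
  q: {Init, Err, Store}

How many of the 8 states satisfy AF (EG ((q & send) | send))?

Sat(q & send) = {Init}
Sat((q & send) | send) = {Load, Init, Done, Crit, Recv}
EG ((q & send) | send): greatest fixpoint, start Z0 = {Load, Init, Done, Crit, Recv}, keep only states in Sat with some successor in Z. Z1 = {Load, Done, Crit, Recv}; fixed.
Sat(EG ((q & send) | send)) = {Load, Done, Crit, Recv}
AF (EG ((q & send) | send)): least fixpoint, start Z0 = {Load, Done, Crit, Recv}, add states with every successor in Z. Already a fixed point.
Sat(AF (EG ((q & send) | send))) = {Load, Done, Crit, Recv}
|Sat(AF (EG ((q & send) | send)))| = |{Load, Done, Crit, Recv}| = 4.

4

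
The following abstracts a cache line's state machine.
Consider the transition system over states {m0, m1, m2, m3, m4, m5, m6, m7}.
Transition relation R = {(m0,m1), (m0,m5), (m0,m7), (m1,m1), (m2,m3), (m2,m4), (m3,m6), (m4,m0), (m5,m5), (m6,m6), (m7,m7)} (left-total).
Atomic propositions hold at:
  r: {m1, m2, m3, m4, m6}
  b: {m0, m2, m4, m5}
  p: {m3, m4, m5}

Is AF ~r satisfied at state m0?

Yes

Sat(~r) = {m0, m5, m7}
AF ~r: least fixpoint, start Z0 = {m0, m5, m7}, add states with every successor in Z. Z1 = {m0, m4, m5, m7}; fixed.
Sat(AF ~r) = {m0, m4, m5, m7}
m0 ∈ Sat(AF ~r) = {m0, m4, m5, m7}, so the formula holds at m0.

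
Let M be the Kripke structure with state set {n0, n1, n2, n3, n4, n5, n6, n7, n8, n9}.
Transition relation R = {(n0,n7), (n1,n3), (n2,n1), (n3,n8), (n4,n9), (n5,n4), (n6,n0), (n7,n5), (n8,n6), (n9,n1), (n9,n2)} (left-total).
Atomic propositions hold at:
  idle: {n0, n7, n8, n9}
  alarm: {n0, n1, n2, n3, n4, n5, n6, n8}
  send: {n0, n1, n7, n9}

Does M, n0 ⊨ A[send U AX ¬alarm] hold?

Yes

Sat(¬alarm) = {n7, n9}
Sat(AX ¬alarm) = {s : every successor in {n7, n9}} = {n0, n4}
A[send U AX ¬alarm]: least fixpoint, start Z0 = Sat(AX ¬alarm) = {n0, n4}, add states in Sat(send) with every successor in Z. Already a fixed point.
Sat(A[send U AX ¬alarm]) = {n0, n4}
n0 ∈ Sat(A[send U AX ¬alarm]) = {n0, n4}, so the formula holds at n0.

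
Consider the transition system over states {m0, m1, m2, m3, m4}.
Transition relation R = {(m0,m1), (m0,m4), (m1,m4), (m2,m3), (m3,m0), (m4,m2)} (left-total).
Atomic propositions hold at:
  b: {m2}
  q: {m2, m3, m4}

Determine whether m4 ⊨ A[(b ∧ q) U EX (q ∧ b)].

Yes

Sat(b ∧ q) = {m2}
Sat(q ∧ b) = {m2}
Sat(EX (q ∧ b)) = {s : some successor in {m2}} = {m4}
A[(b ∧ q) U EX (q ∧ b)]: least fixpoint, start Z0 = Sat(EX (q ∧ b)) = {m4}, add states in Sat(b ∧ q) with every successor in Z. Already a fixed point.
Sat(A[(b ∧ q) U EX (q ∧ b)]) = {m4}
m4 ∈ Sat(A[(b ∧ q) U EX (q ∧ b)]) = {m4}, so the formula holds at m4.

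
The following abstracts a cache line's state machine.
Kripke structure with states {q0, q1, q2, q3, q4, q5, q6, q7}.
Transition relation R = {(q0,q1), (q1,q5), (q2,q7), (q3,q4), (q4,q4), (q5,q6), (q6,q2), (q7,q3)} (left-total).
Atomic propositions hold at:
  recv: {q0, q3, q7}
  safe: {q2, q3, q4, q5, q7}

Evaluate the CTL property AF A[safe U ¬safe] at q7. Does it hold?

No

Sat(¬safe) = {q0, q1, q6}
A[safe U ¬safe]: least fixpoint, start Z0 = Sat(¬safe) = {q0, q1, q6}, add states in Sat(safe) with every successor in Z. Z1 = {q0, q1, q5, q6}; fixed.
Sat(A[safe U ¬safe]) = {q0, q1, q5, q6}
AF A[safe U ¬safe]: least fixpoint, start Z0 = {q0, q1, q5, q6}, add states with every successor in Z. Already a fixed point.
Sat(AF A[safe U ¬safe]) = {q0, q1, q5, q6}
q7 ∉ Sat(AF A[safe U ¬safe]) = {q0, q1, q5, q6}, so the formula does not hold at q7.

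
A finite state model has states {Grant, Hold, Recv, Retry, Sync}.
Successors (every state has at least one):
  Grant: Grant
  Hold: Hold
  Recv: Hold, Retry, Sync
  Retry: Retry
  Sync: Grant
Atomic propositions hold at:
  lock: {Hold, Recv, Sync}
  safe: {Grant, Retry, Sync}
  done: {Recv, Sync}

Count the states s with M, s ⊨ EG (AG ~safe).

1

Sat(~safe) = {Hold, Recv}
AG ~safe: greatest fixpoint, start Z0 = {Hold, Recv}, keep only states in Sat with every successor in Z. Z1 = {Hold}; fixed.
Sat(AG ~safe) = {Hold}
EG (AG ~safe): greatest fixpoint, start Z0 = {Hold}, keep only states in Sat with some successor in Z. Already a fixed point.
Sat(EG (AG ~safe)) = {Hold}
|Sat(EG (AG ~safe))| = |{Hold}| = 1.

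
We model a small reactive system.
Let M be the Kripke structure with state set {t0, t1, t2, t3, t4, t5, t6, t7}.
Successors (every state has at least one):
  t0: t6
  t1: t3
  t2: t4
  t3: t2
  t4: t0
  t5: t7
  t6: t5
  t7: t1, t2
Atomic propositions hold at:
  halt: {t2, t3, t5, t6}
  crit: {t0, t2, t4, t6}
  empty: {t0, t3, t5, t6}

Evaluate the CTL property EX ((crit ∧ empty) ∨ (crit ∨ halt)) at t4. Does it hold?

Sat(crit ∧ empty) = {t0, t6}
Sat(crit ∨ halt) = {t0, t2, t3, t4, t5, t6}
Sat((crit ∧ empty) ∨ (crit ∨ halt)) = {t0, t2, t3, t4, t5, t6}
Sat(EX ((crit ∧ empty) ∨ (crit ∨ halt))) = {s : some successor in {t0, t2, t3, t4, t5, t6}} = {t0, t1, t2, t3, t4, t6, t7}
t4 ∈ Sat(EX ((crit ∧ empty) ∨ (crit ∨ halt))) = {t0, t1, t2, t3, t4, t6, t7}, so the formula holds at t4.

Yes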